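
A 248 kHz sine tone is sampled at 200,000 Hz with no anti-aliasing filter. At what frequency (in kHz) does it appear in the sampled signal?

Nyquist = 200,000/2 = 100,000 Hz; 248,000 Hz exceeds it.
Alias = |248,000 − 1×200,000| = |248,000 − 200,000| = 48,000 Hz = 48 kHz.

48 kHz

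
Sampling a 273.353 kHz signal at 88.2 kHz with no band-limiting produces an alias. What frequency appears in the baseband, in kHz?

8.753 kHz

Nyquist = 88,200/2 = 44,100 Hz; 273,353 Hz exceeds it.
Alias = |273,353 − 3×88,200| = |273,353 − 264,600| = 8,753 Hz = 8.753 kHz.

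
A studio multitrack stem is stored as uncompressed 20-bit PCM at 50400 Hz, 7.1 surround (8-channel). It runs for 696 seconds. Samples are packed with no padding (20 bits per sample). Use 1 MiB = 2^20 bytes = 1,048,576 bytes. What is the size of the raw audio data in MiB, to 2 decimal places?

Bits = 50,400 × 696 × 20 × 8 = 5,612,544,000 bits = 701,568,000 bytes.
701,568,000 / 1,048,576 = 669.07 MiB.

669.07 MiB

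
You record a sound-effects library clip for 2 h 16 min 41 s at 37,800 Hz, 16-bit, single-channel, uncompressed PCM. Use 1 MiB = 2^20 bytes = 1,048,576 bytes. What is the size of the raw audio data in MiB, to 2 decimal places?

Duration = 2 h 16 min 41 s = 8,201 s.
Bytes = 37,800 samples/s × 8,201 s × 2 bytes/sample × 1 ch = 619,995,600 bytes.
619,995,600 / 1,048,576 = 591.27 MiB.

591.27 MiB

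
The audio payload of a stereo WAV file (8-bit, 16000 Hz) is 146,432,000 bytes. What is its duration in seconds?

Byte rate = 16,000 × 1 × 2 = 32,000 bytes/s.
Duration = 146,432,000 / 32,000 = 4,576 s.

4,576 seconds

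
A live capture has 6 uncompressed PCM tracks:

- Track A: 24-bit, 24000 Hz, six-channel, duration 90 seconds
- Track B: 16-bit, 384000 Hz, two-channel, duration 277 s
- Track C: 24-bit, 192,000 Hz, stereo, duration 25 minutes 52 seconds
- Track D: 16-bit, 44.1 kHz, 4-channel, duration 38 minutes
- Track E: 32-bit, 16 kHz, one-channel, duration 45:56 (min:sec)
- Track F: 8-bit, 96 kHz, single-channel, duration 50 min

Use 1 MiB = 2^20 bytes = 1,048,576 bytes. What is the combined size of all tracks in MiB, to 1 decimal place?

3357.9 MiB

Track A: 24,000 × 90 × 3 × 6 = 38,880,000 bytes.
Track B: 384,000 × 277 × 2 × 2 = 425,472,000 bytes.
Track C: 25 minutes 52 seconds = 1,552 s; 192,000 × 1,552 × 3 × 2 = 1,787,904,000 bytes.
Track D: 38 minutes = 2,280 s; 44,100 × 2,280 × 2 × 4 = 804,384,000 bytes.
Track E: 45:56 (min:sec) = 2,756 s; 16,000 × 2,756 × 4 × 1 = 176,384,000 bytes.
Track F: 50 min = 3,000 s; 96,000 × 3,000 × 1 × 1 = 288,000,000 bytes.
Total = 3,521,024,000 bytes = 3357.9 MiB.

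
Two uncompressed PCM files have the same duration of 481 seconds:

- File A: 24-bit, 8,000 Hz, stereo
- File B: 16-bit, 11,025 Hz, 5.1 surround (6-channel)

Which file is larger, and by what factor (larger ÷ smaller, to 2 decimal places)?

File A: 8,000 × 3 × 2 = 48,000 bytes/s.
File B: 11,025 × 2 × 6 = 132,300 bytes/s.
File B is larger; ratio = 63,636,300 / 23,088,000 = 2.76.

File B, by a factor of 2.76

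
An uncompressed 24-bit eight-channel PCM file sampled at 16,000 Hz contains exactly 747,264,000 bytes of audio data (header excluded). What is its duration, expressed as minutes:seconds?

32:26

Byte rate = 16,000 × 3 × 8 = 384,000 bytes/s.
Duration = 747,264,000 / 384,000 = 1,946 s.
1,946 s = 32:26.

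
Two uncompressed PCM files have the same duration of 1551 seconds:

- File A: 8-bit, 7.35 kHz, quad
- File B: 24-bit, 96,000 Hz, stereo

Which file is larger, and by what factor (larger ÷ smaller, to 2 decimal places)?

File B, by a factor of 19.59

File A: 7,350 × 1 × 4 = 29,400 bytes/s.
File B: 96,000 × 3 × 2 = 576,000 bytes/s.
File B is larger; ratio = 893,376,000 / 45,599,400 = 19.59.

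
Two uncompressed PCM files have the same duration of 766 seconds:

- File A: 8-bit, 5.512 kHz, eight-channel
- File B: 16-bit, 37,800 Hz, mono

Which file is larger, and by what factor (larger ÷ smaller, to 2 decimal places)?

File B, by a factor of 1.71

File A: 5,512 × 1 × 8 = 44,096 bytes/s.
File B: 37,800 × 2 × 1 = 75,600 bytes/s.
File B is larger; ratio = 57,909,600 / 33,777,536 = 1.71.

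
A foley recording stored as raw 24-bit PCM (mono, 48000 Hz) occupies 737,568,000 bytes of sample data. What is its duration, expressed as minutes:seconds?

Byte rate = 48,000 × 3 × 1 = 144,000 bytes/s.
Duration = 737,568,000 / 144,000 = 5,122 s.
5,122 s = 85:22.

85:22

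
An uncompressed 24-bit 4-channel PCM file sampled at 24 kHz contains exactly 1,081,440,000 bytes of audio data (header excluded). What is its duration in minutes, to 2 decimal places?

62.58 minutes

Byte rate = 24,000 × 3 × 4 = 288,000 bytes/s.
Duration = 1,081,440,000 / 288,000 = 3,755 s.
3,755 s / 60 = 62.58 minutes.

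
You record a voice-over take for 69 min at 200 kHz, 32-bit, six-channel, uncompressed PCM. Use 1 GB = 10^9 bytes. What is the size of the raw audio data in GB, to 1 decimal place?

Duration = 69 min = 4,140 s.
Bytes = 200,000 samples/s × 4,140 s × 4 bytes/sample × 6 ch = 19,872,000,000 bytes.
19,872,000,000 / 1,000,000,000 = 19.9 GB.

19.9 GB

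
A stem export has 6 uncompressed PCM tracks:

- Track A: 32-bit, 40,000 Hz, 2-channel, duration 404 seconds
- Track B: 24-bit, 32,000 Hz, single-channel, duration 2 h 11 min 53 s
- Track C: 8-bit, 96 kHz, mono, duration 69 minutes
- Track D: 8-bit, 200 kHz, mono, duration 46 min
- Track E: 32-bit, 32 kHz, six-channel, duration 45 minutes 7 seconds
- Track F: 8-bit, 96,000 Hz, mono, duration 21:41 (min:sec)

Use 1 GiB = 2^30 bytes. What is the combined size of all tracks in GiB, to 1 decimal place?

3.8 GiB

Track A: 40,000 × 404 × 4 × 2 = 129,280,000 bytes.
Track B: 2 h 11 min 53 s = 7,913 s; 32,000 × 7,913 × 3 × 1 = 759,648,000 bytes.
Track C: 69 minutes = 4,140 s; 96,000 × 4,140 × 1 × 1 = 397,440,000 bytes.
Track D: 46 min = 2,760 s; 200,000 × 2,760 × 1 × 1 = 552,000,000 bytes.
Track E: 45 minutes 7 seconds = 2,707 s; 32,000 × 2,707 × 4 × 6 = 2,078,976,000 bytes.
Track F: 21:41 (min:sec) = 1,301 s; 96,000 × 1,301 × 1 × 1 = 124,896,000 bytes.
Total = 4,042,240,000 bytes = 3.8 GiB.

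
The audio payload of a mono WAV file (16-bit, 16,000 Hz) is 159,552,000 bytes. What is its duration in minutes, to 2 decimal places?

83.10 minutes

Byte rate = 16,000 × 2 × 1 = 32,000 bytes/s.
Duration = 159,552,000 / 32,000 = 4,986 s.
4,986 s / 60 = 83.10 minutes.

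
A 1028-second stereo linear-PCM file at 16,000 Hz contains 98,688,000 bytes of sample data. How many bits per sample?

Bytes per sample = 98,688,000 / (16,000 × 1,028 × 2) = 98,688,000 / 32,896,000 = 3.
Bit depth = 3 × 8 = 24 bits.

24 bits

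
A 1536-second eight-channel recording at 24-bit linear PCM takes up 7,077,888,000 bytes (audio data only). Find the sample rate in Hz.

192,000 Hz

Bytes = sample_rate × seconds × bytes_per_sample × channels.
sample_rate = 7,077,888,000 / (1,536 × 3 × 8) = 7,077,888,000 / 36,864 = 192,000 Hz.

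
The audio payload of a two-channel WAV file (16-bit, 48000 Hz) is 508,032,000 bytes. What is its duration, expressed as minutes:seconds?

44:06

Byte rate = 48,000 × 2 × 2 = 192,000 bytes/s.
Duration = 508,032,000 / 192,000 = 2,646 s.
2,646 s = 44:06.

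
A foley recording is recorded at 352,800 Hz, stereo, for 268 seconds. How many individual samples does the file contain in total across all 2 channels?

352,800 × 268 s × 2 ch = 189,100,800 samples.

189,100,800 samples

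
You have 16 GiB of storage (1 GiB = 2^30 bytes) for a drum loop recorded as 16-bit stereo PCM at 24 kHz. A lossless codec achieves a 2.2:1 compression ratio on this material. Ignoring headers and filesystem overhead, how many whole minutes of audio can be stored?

Uncompressed byte rate = 24,000 × 2 × 2 = 96,000 bytes/s.
After 2.2:1 compression, effective rate ≈ 43636.36 bytes/s.
Capacity = 16 × 1,073,741,824 = 17,179,869,184 bytes.
17,179,869,184 / effective rate ≈ 393705.34 s → 6,561 minutes.

6,561 minutes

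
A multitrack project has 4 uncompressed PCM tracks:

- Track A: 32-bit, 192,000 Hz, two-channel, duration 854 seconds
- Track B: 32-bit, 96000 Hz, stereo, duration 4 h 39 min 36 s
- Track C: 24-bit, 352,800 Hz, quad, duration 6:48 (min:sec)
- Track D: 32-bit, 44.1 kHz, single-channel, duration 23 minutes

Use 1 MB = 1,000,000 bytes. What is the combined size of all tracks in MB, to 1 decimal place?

Track A: 192,000 × 854 × 4 × 2 = 1,311,744,000 bytes.
Track B: 4 h 39 min 36 s = 16,776 s; 96,000 × 16,776 × 4 × 2 = 12,883,968,000 bytes.
Track C: 6:48 (min:sec) = 408 s; 352,800 × 408 × 3 × 4 = 1,727,308,800 bytes.
Track D: 23 minutes = 1,380 s; 44,100 × 1,380 × 4 × 1 = 243,432,000 bytes.
Total = 16,166,452,800 bytes = 16166.5 MB.

16166.5 MB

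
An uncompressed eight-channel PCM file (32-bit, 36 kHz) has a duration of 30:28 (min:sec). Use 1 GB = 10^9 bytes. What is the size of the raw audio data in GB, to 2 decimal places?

Duration = 30:28 (min:sec) = 1,828 s.
Bytes = 36,000 samples/s × 1,828 s × 4 bytes/sample × 8 ch = 2,105,856,000 bytes.
2,105,856,000 / 1,000,000,000 = 2.11 GB.

2.11 GB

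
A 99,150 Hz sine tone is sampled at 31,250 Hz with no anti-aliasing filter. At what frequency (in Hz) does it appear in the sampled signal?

5,400 Hz

Nyquist = 31,250/2 = 15,625 Hz; 99,150 Hz exceeds it.
Alias = |99,150 − 3×31,250| = |99,150 − 93,750| = 5,400 Hz.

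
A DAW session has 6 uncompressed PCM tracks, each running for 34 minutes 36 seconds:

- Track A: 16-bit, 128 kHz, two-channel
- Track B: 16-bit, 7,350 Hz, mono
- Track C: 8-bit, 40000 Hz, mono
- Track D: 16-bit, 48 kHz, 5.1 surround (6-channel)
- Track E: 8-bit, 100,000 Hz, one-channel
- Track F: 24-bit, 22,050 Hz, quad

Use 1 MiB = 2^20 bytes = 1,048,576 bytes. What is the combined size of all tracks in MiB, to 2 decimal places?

2984.19 MiB

34 minutes 36 seconds = 2,076 s.
Track A: 128,000 × 2,076 × 2 × 2 = 1,062,912,000 bytes.
Track B: 7,350 × 2,076 × 2 × 1 = 30,517,200 bytes.
Track C: 40,000 × 2,076 × 1 × 1 = 83,040,000 bytes.
Track D: 48,000 × 2,076 × 2 × 6 = 1,195,776,000 bytes.
Track E: 100,000 × 2,076 × 1 × 1 = 207,600,000 bytes.
Track F: 22,050 × 2,076 × 3 × 4 = 549,309,600 bytes.
Total = 3,129,154,800 bytes = 2984.19 MiB.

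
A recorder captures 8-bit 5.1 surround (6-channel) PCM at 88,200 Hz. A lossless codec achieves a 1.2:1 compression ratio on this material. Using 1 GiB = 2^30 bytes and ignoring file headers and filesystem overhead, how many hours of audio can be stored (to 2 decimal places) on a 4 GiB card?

Uncompressed byte rate = 88,200 × 1 × 6 = 529,200 bytes/s.
After 1.2:1 compression, effective rate ≈ 441000 bytes/s.
Capacity = 4 × 1,073,741,824 = 4,294,967,296 bytes.
4,294,967,296 / effective rate ≈ 9739.15 s → 2.71 hours.

2.71 hours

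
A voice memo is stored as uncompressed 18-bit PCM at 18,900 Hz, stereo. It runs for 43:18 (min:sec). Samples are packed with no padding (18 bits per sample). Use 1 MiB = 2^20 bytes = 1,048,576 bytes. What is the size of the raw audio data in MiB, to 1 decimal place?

210.7 MiB

Duration = 43:18 (min:sec) = 2,598 s.
Bits = 18,900 × 2,598 × 18 × 2 = 1,767,679,200 bits = 220,959,900 bytes.
220,959,900 / 1,048,576 = 210.7 MiB.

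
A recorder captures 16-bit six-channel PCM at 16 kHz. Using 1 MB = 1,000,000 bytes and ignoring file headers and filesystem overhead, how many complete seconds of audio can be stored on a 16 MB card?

83 seconds

Uncompressed byte rate = 16,000 × 2 × 6 = 192,000 bytes/s.
Capacity = 16 × 1,000,000 = 16,000,000 bytes.
16,000,000 / 192,000 ≈ 83.33 s → 83 seconds.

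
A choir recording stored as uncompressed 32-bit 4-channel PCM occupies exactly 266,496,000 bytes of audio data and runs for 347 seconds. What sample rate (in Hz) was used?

48,000 Hz

Bytes = sample_rate × seconds × bytes_per_sample × channels.
sample_rate = 266,496,000 / (347 × 4 × 4) = 266,496,000 / 5,552 = 48,000 Hz.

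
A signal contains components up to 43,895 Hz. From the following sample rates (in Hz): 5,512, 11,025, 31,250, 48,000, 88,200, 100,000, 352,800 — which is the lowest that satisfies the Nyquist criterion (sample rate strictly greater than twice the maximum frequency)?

88,200 Hz

Need sample rate > 2 × 43,895 = 87,790 Hz.
Lowest listed rate above 87,790 Hz is 88,200 Hz.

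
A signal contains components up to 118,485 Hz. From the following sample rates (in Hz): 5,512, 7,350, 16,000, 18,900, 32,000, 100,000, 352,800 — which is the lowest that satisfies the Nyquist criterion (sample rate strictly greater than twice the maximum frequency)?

Need sample rate > 2 × 118,485 = 236,970 Hz.
Lowest listed rate above 236,970 Hz is 352,800 Hz.

352,800 Hz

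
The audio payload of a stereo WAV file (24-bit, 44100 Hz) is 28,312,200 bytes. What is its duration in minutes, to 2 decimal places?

Byte rate = 44,100 × 3 × 2 = 264,600 bytes/s.
Duration = 28,312,200 / 264,600 = 107 s.
107 s / 60 = 1.78 minutes.

1.78 minutes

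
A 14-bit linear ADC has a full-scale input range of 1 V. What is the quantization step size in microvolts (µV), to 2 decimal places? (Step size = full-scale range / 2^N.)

61.04 µV

1 V / 2^14 = 1 / 16,384 V = 61.04 µV.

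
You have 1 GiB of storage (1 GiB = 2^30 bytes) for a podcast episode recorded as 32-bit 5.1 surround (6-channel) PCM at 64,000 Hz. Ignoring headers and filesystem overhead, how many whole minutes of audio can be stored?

11 minutes

Uncompressed byte rate = 64,000 × 4 × 6 = 1,536,000 bytes/s.
Capacity = 1 × 1,073,741,824 = 1,073,741,824 bytes.
1,073,741,824 / 1,536,000 ≈ 699.05 s → 11 minutes.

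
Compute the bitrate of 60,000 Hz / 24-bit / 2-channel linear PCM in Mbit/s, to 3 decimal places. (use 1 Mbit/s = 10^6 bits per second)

2.880 Mbit/s

Bit rate = 60,000 × 24 × 2 = 2,880,000 bits/s.
= 2.880 Mbit/s.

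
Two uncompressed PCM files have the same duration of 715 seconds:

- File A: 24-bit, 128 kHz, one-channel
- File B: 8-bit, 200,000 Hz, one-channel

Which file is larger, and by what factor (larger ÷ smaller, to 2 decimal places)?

File A: 128,000 × 3 × 1 = 384,000 bytes/s.
File B: 200,000 × 1 × 1 = 200,000 bytes/s.
File A is larger; ratio = 274,560,000 / 143,000,000 = 1.92.

File A, by a factor of 1.92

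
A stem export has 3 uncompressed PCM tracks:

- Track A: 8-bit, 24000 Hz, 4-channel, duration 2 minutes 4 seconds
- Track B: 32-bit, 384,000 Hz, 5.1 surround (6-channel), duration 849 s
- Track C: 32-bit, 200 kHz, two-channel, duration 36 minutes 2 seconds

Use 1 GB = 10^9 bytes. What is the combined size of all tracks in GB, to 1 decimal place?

Track A: 2 minutes 4 seconds = 124 s; 24,000 × 124 × 1 × 4 = 11,904,000 bytes.
Track B: 384,000 × 849 × 4 × 6 = 7,824,384,000 bytes.
Track C: 36 minutes 2 seconds = 2,162 s; 200,000 × 2,162 × 4 × 2 = 3,459,200,000 bytes.
Total = 11,295,488,000 bytes = 11.3 GB.

11.3 GB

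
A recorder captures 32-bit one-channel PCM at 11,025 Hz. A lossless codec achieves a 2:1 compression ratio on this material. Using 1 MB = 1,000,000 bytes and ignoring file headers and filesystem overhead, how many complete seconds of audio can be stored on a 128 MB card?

5,804 seconds

Uncompressed byte rate = 11,025 × 4 × 1 = 44,100 bytes/s.
After 2:1 compression, effective rate ≈ 22050 bytes/s.
Capacity = 128 × 1,000,000 = 128,000,000 bytes.
128,000,000 / effective rate ≈ 5804.99 s → 5,804 seconds.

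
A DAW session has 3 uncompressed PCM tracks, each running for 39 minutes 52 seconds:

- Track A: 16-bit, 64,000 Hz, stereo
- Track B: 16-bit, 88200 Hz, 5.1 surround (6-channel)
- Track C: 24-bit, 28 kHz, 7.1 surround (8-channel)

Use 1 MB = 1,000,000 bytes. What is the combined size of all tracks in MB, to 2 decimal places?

4751.47 MB

39 minutes 52 seconds = 2,392 s.
Track A: 64,000 × 2,392 × 2 × 2 = 612,352,000 bytes.
Track B: 88,200 × 2,392 × 2 × 6 = 2,531,692,800 bytes.
Track C: 28,000 × 2,392 × 3 × 8 = 1,607,424,000 bytes.
Total = 4,751,468,800 bytes = 4751.47 MB.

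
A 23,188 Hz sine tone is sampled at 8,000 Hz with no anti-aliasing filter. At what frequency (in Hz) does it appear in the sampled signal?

812 Hz

Nyquist = 8,000/2 = 4,000 Hz; 23,188 Hz exceeds it.
Alias = |23,188 − 3×8,000| = |23,188 − 24,000| = 812 Hz.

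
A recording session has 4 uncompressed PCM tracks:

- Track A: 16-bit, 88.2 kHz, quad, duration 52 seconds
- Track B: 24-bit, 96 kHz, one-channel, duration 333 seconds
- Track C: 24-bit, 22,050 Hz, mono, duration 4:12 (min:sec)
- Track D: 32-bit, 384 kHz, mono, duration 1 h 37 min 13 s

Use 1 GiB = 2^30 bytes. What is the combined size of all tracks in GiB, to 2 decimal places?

Track A: 88,200 × 52 × 2 × 4 = 36,691,200 bytes.
Track B: 96,000 × 333 × 3 × 1 = 95,904,000 bytes.
Track C: 4:12 (min:sec) = 252 s; 22,050 × 252 × 3 × 1 = 16,669,800 bytes.
Track D: 1 h 37 min 13 s = 5,833 s; 384,000 × 5,833 × 4 × 1 = 8,959,488,000 bytes.
Total = 9,108,753,000 bytes = 8.48 GiB.

8.48 GiB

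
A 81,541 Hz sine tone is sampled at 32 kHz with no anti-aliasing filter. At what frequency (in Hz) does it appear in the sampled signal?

Nyquist = 32,000/2 = 16,000 Hz; 81,541 Hz exceeds it.
Alias = |81,541 − 3×32,000| = |81,541 − 96,000| = 14,459 Hz.

14,459 Hz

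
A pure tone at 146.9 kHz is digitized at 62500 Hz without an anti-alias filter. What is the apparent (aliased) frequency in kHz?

Nyquist = 62,500/2 = 31,250 Hz; 146,900 Hz exceeds it.
Alias = |146,900 − 2×62,500| = |146,900 − 125,000| = 21,900 Hz = 21.9 kHz.

21.9 kHz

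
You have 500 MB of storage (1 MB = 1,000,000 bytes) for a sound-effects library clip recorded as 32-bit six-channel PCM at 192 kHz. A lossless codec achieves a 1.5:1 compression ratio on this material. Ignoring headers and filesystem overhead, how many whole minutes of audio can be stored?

2 minutes

Uncompressed byte rate = 192,000 × 4 × 6 = 4,608,000 bytes/s.
After 1.5:1 compression, effective rate ≈ 3072000 bytes/s.
Capacity = 500 × 1,000,000 = 500,000,000 bytes.
500,000,000 / effective rate ≈ 162.76 s → 2 minutes.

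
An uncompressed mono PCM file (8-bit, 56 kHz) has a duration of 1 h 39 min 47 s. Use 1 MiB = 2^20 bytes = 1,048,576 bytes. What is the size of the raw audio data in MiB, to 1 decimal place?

319.7 MiB

Duration = 1 h 39 min 47 s = 5,987 s.
Bytes = 56,000 samples/s × 5,987 s × 1 bytes/sample × 1 ch = 335,272,000 bytes.
335,272,000 / 1,048,576 = 319.7 MiB.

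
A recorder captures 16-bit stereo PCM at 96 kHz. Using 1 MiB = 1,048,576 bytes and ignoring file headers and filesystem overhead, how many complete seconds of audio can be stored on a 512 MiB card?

Uncompressed byte rate = 96,000 × 2 × 2 = 384,000 bytes/s.
Capacity = 512 × 1,048,576 = 536,870,912 bytes.
536,870,912 / 384,000 ≈ 1398.1 s → 1,398 seconds.

1,398 seconds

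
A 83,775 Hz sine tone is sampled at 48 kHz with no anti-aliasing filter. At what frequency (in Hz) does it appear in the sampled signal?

12,225 Hz

Nyquist = 48,000/2 = 24,000 Hz; 83,775 Hz exceeds it.
Alias = |83,775 − 2×48,000| = |83,775 − 96,000| = 12,225 Hz.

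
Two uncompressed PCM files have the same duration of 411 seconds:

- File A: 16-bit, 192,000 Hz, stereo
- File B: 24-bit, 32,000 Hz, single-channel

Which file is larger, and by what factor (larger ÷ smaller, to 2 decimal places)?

File A, by a factor of 8.00

File A: 192,000 × 2 × 2 = 768,000 bytes/s.
File B: 32,000 × 3 × 1 = 96,000 bytes/s.
File A is larger; ratio = 315,648,000 / 39,456,000 = 8.00.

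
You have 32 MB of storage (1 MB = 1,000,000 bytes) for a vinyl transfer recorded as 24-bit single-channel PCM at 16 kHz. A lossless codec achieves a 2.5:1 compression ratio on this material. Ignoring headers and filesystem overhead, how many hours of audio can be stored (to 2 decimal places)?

Uncompressed byte rate = 16,000 × 3 × 1 = 48,000 bytes/s.
After 2.5:1 compression, effective rate ≈ 19200 bytes/s.
Capacity = 32 × 1,000,000 = 32,000,000 bytes.
32,000,000 / effective rate ≈ 1666.67 s → 0.46 hours.

0.46 hours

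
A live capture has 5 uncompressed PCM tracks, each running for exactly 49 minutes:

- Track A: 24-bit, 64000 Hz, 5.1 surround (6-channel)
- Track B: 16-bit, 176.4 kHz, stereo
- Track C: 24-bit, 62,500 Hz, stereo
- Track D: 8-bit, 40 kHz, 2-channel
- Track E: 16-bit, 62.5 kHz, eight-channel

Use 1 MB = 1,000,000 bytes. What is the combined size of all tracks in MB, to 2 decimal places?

exactly 49 minutes = 2,940 s.
Track A: 64,000 × 2,940 × 3 × 6 = 3,386,880,000 bytes.
Track B: 176,400 × 2,940 × 2 × 2 = 2,074,464,000 bytes.
Track C: 62,500 × 2,940 × 3 × 2 = 1,102,500,000 bytes.
Track D: 40,000 × 2,940 × 1 × 2 = 235,200,000 bytes.
Track E: 62,500 × 2,940 × 2 × 8 = 2,940,000,000 bytes.
Total = 9,739,044,000 bytes = 9739.04 MB.

9739.04 MB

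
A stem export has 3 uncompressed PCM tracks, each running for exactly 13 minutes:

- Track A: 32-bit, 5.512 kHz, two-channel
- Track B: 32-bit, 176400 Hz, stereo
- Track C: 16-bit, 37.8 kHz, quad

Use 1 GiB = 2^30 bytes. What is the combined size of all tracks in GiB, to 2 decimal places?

1.28 GiB

exactly 13 minutes = 780 s.
Track A: 5,512 × 780 × 4 × 2 = 34,394,880 bytes.
Track B: 176,400 × 780 × 4 × 2 = 1,100,736,000 bytes.
Track C: 37,800 × 780 × 2 × 4 = 235,872,000 bytes.
Total = 1,371,002,880 bytes = 1.28 GiB.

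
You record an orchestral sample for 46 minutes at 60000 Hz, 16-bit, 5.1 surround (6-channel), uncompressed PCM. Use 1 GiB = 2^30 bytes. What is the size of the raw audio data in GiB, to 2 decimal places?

1.85 GiB

Duration = 46 minutes = 2,760 s.
Bytes = 60,000 samples/s × 2,760 s × 2 bytes/sample × 6 ch = 1,987,200,000 bytes.
1,987,200,000 / 1,073,741,824 = 1.85 GiB.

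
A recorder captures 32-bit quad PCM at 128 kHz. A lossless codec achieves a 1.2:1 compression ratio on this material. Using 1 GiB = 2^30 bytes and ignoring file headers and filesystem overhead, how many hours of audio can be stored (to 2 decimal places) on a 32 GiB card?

5.59 hours

Uncompressed byte rate = 128,000 × 4 × 4 = 2,048,000 bytes/s.
After 1.2:1 compression, effective rate ≈ 1706666.67 bytes/s.
Capacity = 32 × 1,073,741,824 = 34,359,738,368 bytes.
34,359,738,368 / effective rate ≈ 20132.66 s → 5.59 hours.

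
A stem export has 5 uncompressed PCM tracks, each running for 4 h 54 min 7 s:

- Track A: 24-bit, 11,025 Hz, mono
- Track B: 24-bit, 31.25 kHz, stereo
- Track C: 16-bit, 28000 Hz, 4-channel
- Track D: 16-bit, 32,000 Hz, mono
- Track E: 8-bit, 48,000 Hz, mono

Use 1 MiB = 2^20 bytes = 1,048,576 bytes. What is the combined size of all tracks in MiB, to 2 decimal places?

9366.87 MiB

4 h 54 min 7 s = 17,647 s.
Track A: 11,025 × 17,647 × 3 × 1 = 583,674,525 bytes.
Track B: 31,250 × 17,647 × 3 × 2 = 3,308,812,500 bytes.
Track C: 28,000 × 17,647 × 2 × 4 = 3,952,928,000 bytes.
Track D: 32,000 × 17,647 × 2 × 1 = 1,129,408,000 bytes.
Track E: 48,000 × 17,647 × 1 × 1 = 847,056,000 bytes.
Total = 9,821,879,025 bytes = 9366.87 MiB.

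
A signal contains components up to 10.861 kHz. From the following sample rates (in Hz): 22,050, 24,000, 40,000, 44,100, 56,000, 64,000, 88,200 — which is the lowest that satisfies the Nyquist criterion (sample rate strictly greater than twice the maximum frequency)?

Need sample rate > 2 × 10,861 = 21,722 Hz.
Lowest listed rate above 21,722 Hz is 22,050 Hz.

22,050 Hz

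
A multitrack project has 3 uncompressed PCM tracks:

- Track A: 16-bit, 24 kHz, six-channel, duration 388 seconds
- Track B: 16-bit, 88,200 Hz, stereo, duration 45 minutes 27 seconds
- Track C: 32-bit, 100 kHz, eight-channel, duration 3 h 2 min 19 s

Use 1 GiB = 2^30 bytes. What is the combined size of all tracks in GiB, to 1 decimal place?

33.6 GiB

Track A: 24,000 × 388 × 2 × 6 = 111,744,000 bytes.
Track B: 45 minutes 27 seconds = 2,727 s; 88,200 × 2,727 × 2 × 2 = 962,085,600 bytes.
Track C: 3 h 2 min 19 s = 10,939 s; 100,000 × 10,939 × 4 × 8 = 35,004,800,000 bytes.
Total = 36,078,629,600 bytes = 33.6 GiB.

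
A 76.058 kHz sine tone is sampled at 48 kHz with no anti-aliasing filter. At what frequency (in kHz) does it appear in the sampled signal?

19.942 kHz

Nyquist = 48,000/2 = 24,000 Hz; 76,058 Hz exceeds it.
Alias = |76,058 − 2×48,000| = |76,058 − 96,000| = 19,942 Hz = 19.942 kHz.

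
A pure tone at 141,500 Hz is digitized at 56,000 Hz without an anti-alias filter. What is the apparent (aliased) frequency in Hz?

Nyquist = 56,000/2 = 28,000 Hz; 141,500 Hz exceeds it.
Alias = |141,500 − 3×56,000| = |141,500 − 168,000| = 26,500 Hz.

26,500 Hz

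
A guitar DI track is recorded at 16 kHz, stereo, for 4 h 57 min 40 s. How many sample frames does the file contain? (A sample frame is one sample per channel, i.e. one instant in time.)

4 h 57 min 40 s = 17,860 s.
16,000 samples/s × 17,860 s = 285,760,000 frames.

285,760,000 sample frames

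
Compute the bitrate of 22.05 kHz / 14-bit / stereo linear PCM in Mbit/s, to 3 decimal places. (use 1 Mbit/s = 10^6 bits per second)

Bit rate = 22,050 × 14 × 2 = 617,400 bits/s.
= 0.617 Mbit/s.

0.617 Mbit/s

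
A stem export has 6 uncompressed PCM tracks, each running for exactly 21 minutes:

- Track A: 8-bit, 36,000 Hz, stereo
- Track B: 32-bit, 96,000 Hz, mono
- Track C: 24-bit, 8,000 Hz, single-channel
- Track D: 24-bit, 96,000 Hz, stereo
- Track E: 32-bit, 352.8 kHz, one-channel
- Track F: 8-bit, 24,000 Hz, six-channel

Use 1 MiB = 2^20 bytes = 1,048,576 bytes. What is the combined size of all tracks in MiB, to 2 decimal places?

exactly 21 minutes = 1,260 s.
Track A: 36,000 × 1,260 × 1 × 2 = 90,720,000 bytes.
Track B: 96,000 × 1,260 × 4 × 1 = 483,840,000 bytes.
Track C: 8,000 × 1,260 × 3 × 1 = 30,240,000 bytes.
Track D: 96,000 × 1,260 × 3 × 2 = 725,760,000 bytes.
Track E: 352,800 × 1,260 × 4 × 1 = 1,778,112,000 bytes.
Track F: 24,000 × 1,260 × 1 × 6 = 181,440,000 bytes.
Total = 3,290,112,000 bytes = 3137.70 MiB.

3137.70 MiB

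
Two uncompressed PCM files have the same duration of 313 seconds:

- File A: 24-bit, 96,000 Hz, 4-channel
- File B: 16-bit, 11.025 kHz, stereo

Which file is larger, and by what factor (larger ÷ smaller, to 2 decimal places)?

File A: 96,000 × 3 × 4 = 1,152,000 bytes/s.
File B: 11,025 × 2 × 2 = 44,100 bytes/s.
File A is larger; ratio = 360,576,000 / 13,803,300 = 26.12.

File A, by a factor of 26.12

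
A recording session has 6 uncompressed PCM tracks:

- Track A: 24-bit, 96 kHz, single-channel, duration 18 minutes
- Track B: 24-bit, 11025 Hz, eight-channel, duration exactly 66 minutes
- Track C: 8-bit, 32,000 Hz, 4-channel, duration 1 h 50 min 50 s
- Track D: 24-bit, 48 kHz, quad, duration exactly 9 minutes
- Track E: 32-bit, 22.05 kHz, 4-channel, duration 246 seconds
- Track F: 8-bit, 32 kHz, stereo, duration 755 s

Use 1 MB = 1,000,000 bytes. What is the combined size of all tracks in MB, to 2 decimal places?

2656.20 MB

Track A: 18 minutes = 1,080 s; 96,000 × 1,080 × 3 × 1 = 311,040,000 bytes.
Track B: exactly 66 minutes = 3,960 s; 11,025 × 3,960 × 3 × 8 = 1,047,816,000 bytes.
Track C: 1 h 50 min 50 s = 6,650 s; 32,000 × 6,650 × 1 × 4 = 851,200,000 bytes.
Track D: exactly 9 minutes = 540 s; 48,000 × 540 × 3 × 4 = 311,040,000 bytes.
Track E: 22,050 × 246 × 4 × 4 = 86,788,800 bytes.
Track F: 32,000 × 755 × 1 × 2 = 48,320,000 bytes.
Total = 2,656,204,800 bytes = 2656.20 MB.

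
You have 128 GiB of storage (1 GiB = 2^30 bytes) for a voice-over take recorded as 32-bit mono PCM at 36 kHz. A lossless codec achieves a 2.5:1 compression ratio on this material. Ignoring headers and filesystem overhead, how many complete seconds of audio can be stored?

Uncompressed byte rate = 36,000 × 4 × 1 = 144,000 bytes/s.
After 2.5:1 compression, effective rate ≈ 57600 bytes/s.
Capacity = 128 × 1,073,741,824 = 137,438,953,472 bytes.
137,438,953,472 / effective rate ≈ 2386092.94 s → 2,386,092 seconds.

2,386,092 seconds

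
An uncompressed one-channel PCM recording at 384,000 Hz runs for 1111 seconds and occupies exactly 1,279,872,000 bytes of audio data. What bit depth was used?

24 bits

Bytes per sample = 1,279,872,000 / (384,000 × 1,111 × 1) = 1,279,872,000 / 426,624,000 = 3.
Bit depth = 3 × 8 = 24 bits.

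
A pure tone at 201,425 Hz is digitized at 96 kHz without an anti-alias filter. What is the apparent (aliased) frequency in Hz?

Nyquist = 96,000/2 = 48,000 Hz; 201,425 Hz exceeds it.
Alias = |201,425 − 2×96,000| = |201,425 − 192,000| = 9,425 Hz.

9,425 Hz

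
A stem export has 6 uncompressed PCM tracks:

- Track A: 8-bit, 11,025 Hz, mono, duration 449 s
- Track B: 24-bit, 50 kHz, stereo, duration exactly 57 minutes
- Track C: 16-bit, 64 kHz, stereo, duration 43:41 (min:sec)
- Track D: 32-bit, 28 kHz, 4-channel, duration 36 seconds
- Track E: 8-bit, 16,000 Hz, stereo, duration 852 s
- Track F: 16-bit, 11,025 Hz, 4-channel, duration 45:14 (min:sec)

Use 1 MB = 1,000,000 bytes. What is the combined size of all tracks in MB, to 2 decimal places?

1984.69 MB

Track A: 11,025 × 449 × 1 × 1 = 4,950,225 bytes.
Track B: exactly 57 minutes = 3,420 s; 50,000 × 3,420 × 3 × 2 = 1,026,000,000 bytes.
Track C: 43:41 (min:sec) = 2,621 s; 64,000 × 2,621 × 2 × 2 = 670,976,000 bytes.
Track D: 28,000 × 36 × 4 × 4 = 16,128,000 bytes.
Track E: 16,000 × 852 × 1 × 2 = 27,264,000 bytes.
Track F: 45:14 (min:sec) = 2,714 s; 11,025 × 2,714 × 2 × 4 = 239,374,800 bytes.
Total = 1,984,693,025 bytes = 1984.69 MB.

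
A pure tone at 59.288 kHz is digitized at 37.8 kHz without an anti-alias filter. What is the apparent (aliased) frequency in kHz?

Nyquist = 37,800/2 = 18,900 Hz; 59,288 Hz exceeds it.
Alias = |59,288 − 2×37,800| = |59,288 − 75,600| = 16,312 Hz = 16.312 kHz.

16.312 kHz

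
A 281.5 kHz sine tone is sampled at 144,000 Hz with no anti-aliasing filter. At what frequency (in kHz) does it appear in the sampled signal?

6.5 kHz

Nyquist = 144,000/2 = 72,000 Hz; 281,500 Hz exceeds it.
Alias = |281,500 − 2×144,000| = |281,500 − 288,000| = 6,500 Hz = 6.5 kHz.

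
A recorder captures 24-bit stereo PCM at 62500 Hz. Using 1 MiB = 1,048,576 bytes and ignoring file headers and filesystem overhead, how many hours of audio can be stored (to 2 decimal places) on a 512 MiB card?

0.40 hours

Uncompressed byte rate = 62,500 × 3 × 2 = 375,000 bytes/s.
Capacity = 512 × 1,048,576 = 536,870,912 bytes.
536,870,912 / 375,000 ≈ 1431.66 s → 0.40 hours.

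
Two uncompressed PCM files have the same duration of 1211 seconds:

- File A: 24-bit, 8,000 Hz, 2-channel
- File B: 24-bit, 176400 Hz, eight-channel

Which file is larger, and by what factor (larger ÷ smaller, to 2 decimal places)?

File B, by a factor of 88.20

File A: 8,000 × 3 × 2 = 48,000 bytes/s.
File B: 176,400 × 3 × 8 = 4,233,600 bytes/s.
File B is larger; ratio = 5,126,889,600 / 58,128,000 = 88.20.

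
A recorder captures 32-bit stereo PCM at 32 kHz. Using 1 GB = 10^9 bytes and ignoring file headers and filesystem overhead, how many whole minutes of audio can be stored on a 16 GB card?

1,041 minutes

Uncompressed byte rate = 32,000 × 4 × 2 = 256,000 bytes/s.
Capacity = 16 × 1,000,000,000 = 16,000,000,000 bytes.
16,000,000,000 / 256,000 ≈ 62500 s → 1,041 minutes.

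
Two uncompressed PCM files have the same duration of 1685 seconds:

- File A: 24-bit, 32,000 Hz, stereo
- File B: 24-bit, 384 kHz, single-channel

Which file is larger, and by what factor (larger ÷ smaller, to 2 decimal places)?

File A: 32,000 × 3 × 2 = 192,000 bytes/s.
File B: 384,000 × 3 × 1 = 1,152,000 bytes/s.
File B is larger; ratio = 1,941,120,000 / 323,520,000 = 6.00.

File B, by a factor of 6.00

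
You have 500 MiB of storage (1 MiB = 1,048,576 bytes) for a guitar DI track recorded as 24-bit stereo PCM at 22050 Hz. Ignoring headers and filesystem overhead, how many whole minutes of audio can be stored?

66 minutes

Uncompressed byte rate = 22,050 × 3 × 2 = 132,300 bytes/s.
Capacity = 500 × 1,048,576 = 524,288,000 bytes.
524,288,000 / 132,300 ≈ 3962.87 s → 66 minutes.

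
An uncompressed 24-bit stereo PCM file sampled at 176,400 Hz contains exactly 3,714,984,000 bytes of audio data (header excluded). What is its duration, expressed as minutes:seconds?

Byte rate = 176,400 × 3 × 2 = 1,058,400 bytes/s.
Duration = 3,714,984,000 / 1,058,400 = 3,510 s.
3,510 s = 58:30.

58:30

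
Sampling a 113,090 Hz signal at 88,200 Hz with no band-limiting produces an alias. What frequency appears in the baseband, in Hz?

Nyquist = 88,200/2 = 44,100 Hz; 113,090 Hz exceeds it.
Alias = |113,090 − 1×88,200| = |113,090 − 88,200| = 24,890 Hz.

24,890 Hz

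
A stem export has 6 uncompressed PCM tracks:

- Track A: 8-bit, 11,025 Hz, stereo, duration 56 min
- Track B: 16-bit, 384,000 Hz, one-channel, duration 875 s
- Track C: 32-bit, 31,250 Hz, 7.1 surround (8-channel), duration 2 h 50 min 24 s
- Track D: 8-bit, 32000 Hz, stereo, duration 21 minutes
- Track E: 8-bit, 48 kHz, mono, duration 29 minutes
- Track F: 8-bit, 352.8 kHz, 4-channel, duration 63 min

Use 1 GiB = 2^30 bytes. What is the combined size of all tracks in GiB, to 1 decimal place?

Track A: 56 min = 3,360 s; 11,025 × 3,360 × 1 × 2 = 74,088,000 bytes.
Track B: 384,000 × 875 × 2 × 1 = 672,000,000 bytes.
Track C: 2 h 50 min 24 s = 10,224 s; 31,250 × 10,224 × 4 × 8 = 10,224,000,000 bytes.
Track D: 21 minutes = 1,260 s; 32,000 × 1,260 × 1 × 2 = 80,640,000 bytes.
Track E: 29 minutes = 1,740 s; 48,000 × 1,740 × 1 × 1 = 83,520,000 bytes.
Track F: 63 min = 3,780 s; 352,800 × 3,780 × 1 × 4 = 5,334,336,000 bytes.
Total = 16,468,584,000 bytes = 15.3 GiB.

15.3 GiB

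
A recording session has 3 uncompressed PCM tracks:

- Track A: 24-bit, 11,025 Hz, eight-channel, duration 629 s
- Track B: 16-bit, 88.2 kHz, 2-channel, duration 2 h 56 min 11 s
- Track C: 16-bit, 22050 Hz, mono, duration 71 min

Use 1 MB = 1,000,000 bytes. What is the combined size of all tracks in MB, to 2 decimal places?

4083.75 MB

Track A: 11,025 × 629 × 3 × 8 = 166,433,400 bytes.
Track B: 2 h 56 min 11 s = 10,571 s; 88,200 × 10,571 × 2 × 2 = 3,729,448,800 bytes.
Track C: 71 min = 4,260 s; 22,050 × 4,260 × 2 × 1 = 187,866,000 bytes.
Total = 4,083,748,200 bytes = 4083.75 MB.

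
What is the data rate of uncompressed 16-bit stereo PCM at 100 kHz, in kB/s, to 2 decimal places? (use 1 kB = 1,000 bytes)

Bit rate = 100,000 × 16 × 2 = 3,200,000 bits/s.
3,200,000 / 8 = 400,000 B/s = 400.00 kB/s.

400.00 kB/s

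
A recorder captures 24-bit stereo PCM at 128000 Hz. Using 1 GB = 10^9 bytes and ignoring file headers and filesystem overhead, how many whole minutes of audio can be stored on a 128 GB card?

Uncompressed byte rate = 128,000 × 3 × 2 = 768,000 bytes/s.
Capacity = 128 × 1,000,000,000 = 128,000,000,000 bytes.
128,000,000,000 / 768,000 ≈ 166666.67 s → 2,777 minutes.

2,777 minutes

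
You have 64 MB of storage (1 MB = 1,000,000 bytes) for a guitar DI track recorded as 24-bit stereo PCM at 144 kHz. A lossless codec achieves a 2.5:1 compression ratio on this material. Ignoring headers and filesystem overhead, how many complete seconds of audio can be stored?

Uncompressed byte rate = 144,000 × 3 × 2 = 864,000 bytes/s.
After 2.5:1 compression, effective rate ≈ 345600 bytes/s.
Capacity = 64 × 1,000,000 = 64,000,000 bytes.
64,000,000 / effective rate ≈ 185.19 s → 185 seconds.

185 seconds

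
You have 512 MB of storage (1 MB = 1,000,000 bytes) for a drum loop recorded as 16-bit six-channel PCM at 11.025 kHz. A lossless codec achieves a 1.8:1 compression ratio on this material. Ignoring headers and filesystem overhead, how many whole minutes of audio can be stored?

116 minutes

Uncompressed byte rate = 11,025 × 2 × 6 = 132,300 bytes/s.
After 1.8:1 compression, effective rate ≈ 73500 bytes/s.
Capacity = 512 × 1,000,000 = 512,000,000 bytes.
512,000,000 / effective rate ≈ 6965.99 s → 116 minutes.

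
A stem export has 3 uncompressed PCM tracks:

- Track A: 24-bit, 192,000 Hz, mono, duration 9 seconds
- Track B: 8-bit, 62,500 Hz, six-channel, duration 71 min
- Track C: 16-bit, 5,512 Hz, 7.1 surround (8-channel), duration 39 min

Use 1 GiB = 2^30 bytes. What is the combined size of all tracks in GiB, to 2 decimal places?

1.68 GiB

Track A: 192,000 × 9 × 3 × 1 = 5,184,000 bytes.
Track B: 71 min = 4,260 s; 62,500 × 4,260 × 1 × 6 = 1,597,500,000 bytes.
Track C: 39 min = 2,340 s; 5,512 × 2,340 × 2 × 8 = 206,369,280 bytes.
Total = 1,809,053,280 bytes = 1.68 GiB.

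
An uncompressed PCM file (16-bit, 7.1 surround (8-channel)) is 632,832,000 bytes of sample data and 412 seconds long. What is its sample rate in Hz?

Bytes = sample_rate × seconds × bytes_per_sample × channels.
sample_rate = 632,832,000 / (412 × 2 × 8) = 632,832,000 / 6,592 = 96,000 Hz.

96,000 Hz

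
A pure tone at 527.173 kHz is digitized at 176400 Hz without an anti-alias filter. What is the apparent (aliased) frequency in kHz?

2.027 kHz

Nyquist = 176,400/2 = 88,200 Hz; 527,173 Hz exceeds it.
Alias = |527,173 − 3×176,400| = |527,173 − 529,200| = 2,027 Hz = 2.027 kHz.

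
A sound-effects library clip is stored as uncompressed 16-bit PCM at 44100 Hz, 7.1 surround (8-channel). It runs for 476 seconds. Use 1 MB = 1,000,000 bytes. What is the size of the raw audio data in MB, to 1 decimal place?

335.9 MB

Bytes = 44,100 samples/s × 476 s × 2 bytes/sample × 8 ch = 335,865,600 bytes.
335,865,600 / 1,000,000 = 335.9 MB.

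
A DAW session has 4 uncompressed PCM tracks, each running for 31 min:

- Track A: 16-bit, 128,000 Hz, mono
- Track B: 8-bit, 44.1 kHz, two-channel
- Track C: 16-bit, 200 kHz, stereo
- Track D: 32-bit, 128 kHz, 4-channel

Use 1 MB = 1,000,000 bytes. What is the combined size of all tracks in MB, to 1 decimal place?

5937.5 MB

31 min = 1,860 s.
Track A: 128,000 × 1,860 × 2 × 1 = 476,160,000 bytes.
Track B: 44,100 × 1,860 × 1 × 2 = 164,052,000 bytes.
Track C: 200,000 × 1,860 × 2 × 2 = 1,488,000,000 bytes.
Track D: 128,000 × 1,860 × 4 × 4 = 3,809,280,000 bytes.
Total = 5,937,492,000 bytes = 5937.5 MB.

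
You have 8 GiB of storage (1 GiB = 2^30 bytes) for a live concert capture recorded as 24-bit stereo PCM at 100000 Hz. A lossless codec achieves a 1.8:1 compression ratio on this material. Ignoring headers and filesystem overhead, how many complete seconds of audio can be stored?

25,769 seconds

Uncompressed byte rate = 100,000 × 3 × 2 = 600,000 bytes/s.
After 1.8:1 compression, effective rate ≈ 333333.33 bytes/s.
Capacity = 8 × 1,073,741,824 = 8,589,934,592 bytes.
8,589,934,592 / effective rate ≈ 25769.8 s → 25,769 seconds.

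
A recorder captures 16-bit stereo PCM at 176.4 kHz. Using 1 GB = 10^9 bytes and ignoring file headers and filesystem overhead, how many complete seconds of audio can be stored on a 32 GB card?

45,351 seconds

Uncompressed byte rate = 176,400 × 2 × 2 = 705,600 bytes/s.
Capacity = 32 × 1,000,000,000 = 32,000,000,000 bytes.
32,000,000,000 / 705,600 ≈ 45351.47 s → 45,351 seconds.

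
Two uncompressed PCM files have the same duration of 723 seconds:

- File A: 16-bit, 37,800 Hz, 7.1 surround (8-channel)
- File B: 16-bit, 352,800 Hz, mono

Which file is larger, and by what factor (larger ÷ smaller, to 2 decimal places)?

File B, by a factor of 1.17

File A: 37,800 × 2 × 8 = 604,800 bytes/s.
File B: 352,800 × 2 × 1 = 705,600 bytes/s.
File B is larger; ratio = 510,148,800 / 437,270,400 = 1.17.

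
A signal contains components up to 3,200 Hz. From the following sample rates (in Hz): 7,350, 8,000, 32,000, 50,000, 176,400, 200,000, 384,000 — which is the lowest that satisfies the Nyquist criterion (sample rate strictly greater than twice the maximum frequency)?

Need sample rate > 2 × 3,200 = 6,400 Hz.
Lowest listed rate above 6,400 Hz is 7,350 Hz.

7,350 Hz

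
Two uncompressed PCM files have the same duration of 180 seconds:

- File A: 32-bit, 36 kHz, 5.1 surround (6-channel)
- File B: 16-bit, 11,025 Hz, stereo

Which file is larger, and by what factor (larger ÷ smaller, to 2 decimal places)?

File A: 36,000 × 4 × 6 = 864,000 bytes/s.
File B: 11,025 × 2 × 2 = 44,100 bytes/s.
File A is larger; ratio = 155,520,000 / 7,938,000 = 19.59.

File A, by a factor of 19.59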